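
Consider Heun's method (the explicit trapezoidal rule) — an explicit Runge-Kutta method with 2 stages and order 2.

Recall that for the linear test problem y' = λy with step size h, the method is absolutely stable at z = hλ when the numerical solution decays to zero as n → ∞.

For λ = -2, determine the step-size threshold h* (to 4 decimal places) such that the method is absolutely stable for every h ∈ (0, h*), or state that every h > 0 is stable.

(-2.0000,0); λ=-2 ⇒ h* = 1.0000.

With y'=λy (z=hλ):
  order 2, 2-stage ⇒ R(z)=1+z+z^2/2
  (e.g. R(-0.61)=0.57605, |R|=0.57605)

Need |R(x)|<1, x<0.
x=-0.61: |R|=0.5760
|R(-2.06)|=1.0618 |R(-0.88)|=0.5072 |R(-0.65)|=0.5613
Bisect:
  x_lo=-2.4875 |R|=1.6064  x_hi=-0.1681 |R|=0.8460
  mid=-1.32781 |R|=0.55373 →hi
  mid=-1.90767 |R|=0.91193 →hi
  mid=-2.19759 |R|=1.21711 →lo
  mid=-2.05263 |R|=1.05401 →lo
  mid=-1.98015 |R|=0.98035 →hi
  mid=-2.01639 |R|=1.01652 →lo
  mid=-1.99827 |R|=0.99827 →hi
  mid=-2.00733 |R|=1.00736 →lo
  ...
  [-2.00011,-1.99997] ⇒ x*=-2.0000
So |R|<1 on (-2.0000, 0).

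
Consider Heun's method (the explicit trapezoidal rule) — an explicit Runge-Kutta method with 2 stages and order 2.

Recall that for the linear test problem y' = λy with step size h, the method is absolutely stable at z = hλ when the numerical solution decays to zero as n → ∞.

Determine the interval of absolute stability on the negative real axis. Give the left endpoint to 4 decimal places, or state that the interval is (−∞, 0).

Set f=λy, z=hλ:
  order 2, 2-stage ⇒ R(z)=1+z+z^2/2
  (e.g. R(-0.86)=0.50980, |R|=0.50980)

Solve |R(x)|<1 on ℝ⁻.
x=-0.86: |R|=0.5098
|R(-1.42)|=0.5882 |R(-0.87)|=0.5085 |R(-0.72)|=0.5392
Bisect:
  x_lo=-2.4240 |R|=1.5139  x_hi=-0.1513 |R|=0.8601
  mid=-1.28768 |R|=0.54138 →hi
  mid=-1.85585 |R|=0.86624 →hi
  mid=-2.13994 |R|=1.14973 →lo
  mid=-1.99790 |R|=0.99790 →hi
  mid=-2.06892 |R|=1.07130 →lo
  mid=-2.03341 |R|=1.03397 →lo
  mid=-2.01565 |R|=1.01578 →lo
  ...
  [-2.00012,-1.99998] ⇒ x*=-2.0000
Stable set (-2.0000, 0).

(-2.0000, 0).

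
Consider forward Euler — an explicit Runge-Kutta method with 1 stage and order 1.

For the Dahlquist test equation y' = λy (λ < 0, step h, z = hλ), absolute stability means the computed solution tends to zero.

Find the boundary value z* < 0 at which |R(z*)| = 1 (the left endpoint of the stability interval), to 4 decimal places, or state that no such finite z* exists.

Test eqn y'=λy, z=hλ:
  order 1, 1-stage ⇒ R(z)=1+z
  (e.g. R(-0.45)=0.55000, |R|=0.55000)

Find x<0 with |R(x)|<1.
x=-0.45: |R|=0.5500
|R(-2.37)|=1.3700 |R(-2.16)|=1.1600 |R(-1.16)|=0.1600
Bisect:
  x_lo=-2.4023 |R|=1.4023  x_hi=-0.3441 |R|=0.6559
  mid=-1.37321 |R|=0.37321 →hi
  mid=-1.88778 |R|=0.88778 →hi
  mid=-2.14506 |R|=1.14506 →lo
  mid=-2.01642 |R|=1.01642 →lo
  mid=-1.95210 |R|=0.95210 →hi
  mid=-1.98426 |R|=0.98426 →hi
  mid=-2.00034 |R|=1.00034 →lo
  mid=-1.99230 |R|=0.99230 →hi
  ...
  [-2.00009,-1.99996] ⇒ x*=-2.0000
Interval (-2.0000, 0).

left endpoint -2.0000.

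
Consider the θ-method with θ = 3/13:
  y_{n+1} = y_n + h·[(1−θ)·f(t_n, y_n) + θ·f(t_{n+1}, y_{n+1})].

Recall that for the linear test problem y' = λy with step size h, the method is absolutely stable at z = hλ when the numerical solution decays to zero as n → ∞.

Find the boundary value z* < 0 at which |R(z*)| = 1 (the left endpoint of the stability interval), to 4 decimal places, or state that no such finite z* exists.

z* = -3.7143.

Set f=λy, z=hλ:
  y_{n+1} = y_n + z·[10/13·y_n + 3/13·y_{n+1}] ⇒ (1 − 3/13z)y_{n+1} = (1 + 10/13z)y_n
  so R(z) = (1 + 10/13z)/(1 − 3/13z).

Solve |R(x)|<1 on ℝ⁻.
x=-1.27: |R|=0.0178
R=−1: 1+10/13x = −1+3/13x ⇒ -7/13x=2 ⇒ x=2/(-7/13)=-3.7143
Confirm numerically:
  x=-3.316: |R|=0.87851 <1
  x=-3.121: |R|=0.81429 <1
  x=-2.932: |R|=0.74876 <1
  x=-2.198: |R|=0.45830 <1
  x=-3.983: |R|=1.07539 >1
  x=-3.904: |R|=1.05374 >1
  x=-3.817: |R|=1.02941 >1
Interval (-3.7143, 0).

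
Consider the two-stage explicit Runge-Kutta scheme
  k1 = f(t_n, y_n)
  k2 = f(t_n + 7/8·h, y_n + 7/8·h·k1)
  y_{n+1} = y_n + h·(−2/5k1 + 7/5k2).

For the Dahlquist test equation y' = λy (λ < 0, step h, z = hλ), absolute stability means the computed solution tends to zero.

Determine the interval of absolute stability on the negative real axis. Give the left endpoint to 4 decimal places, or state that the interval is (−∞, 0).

Set f=λy, z=hλ:
  k1=λy_n ⇒ h·k1=z·y_n;  k2=λ(1+7/8z)y_n ⇒ h·k2=z(1+7/8z)y_n
  y_{n+1}/y_n = 1 − 2/5z + 7/5z(1+7/8z) = 1 + z + 49/40z²
  Hence R(z) = 1 + z + 49/40z².

Need |R(x)|<1, x<0.
x=-0.37: |R|=0.7977
R=1: x+49/40x²=0 ⇒ x=−40/49=-0.8163; min R=1−1/(4·49/40)=0.7959>−1
Confirm numerically:
  x=-0.655: |R|=0.87056 <1
  x=-0.648: |R|=0.86638 <1
  x=-0.504: |R|=0.80717 <1
  x=-1.030: |R|=1.26960 >1
  x=-0.974: |R|=1.18813 >1
Interval (-0.8163, 0).

z∈(-0.8163,0).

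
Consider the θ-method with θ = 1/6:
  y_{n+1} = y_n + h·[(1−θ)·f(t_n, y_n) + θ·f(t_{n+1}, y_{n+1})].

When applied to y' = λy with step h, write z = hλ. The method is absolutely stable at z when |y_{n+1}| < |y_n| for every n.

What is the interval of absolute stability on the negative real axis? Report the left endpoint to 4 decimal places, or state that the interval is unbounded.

(-3.0000, 0).

Test eqn y'=λy, z=hλ:
  y_{n+1} = y_n + z·[5/6·y_n + 1/6·y_{n+1}] ⇒ (1 − 1/6z)y_{n+1} = (1 + 5/6z)y_n
  so R(z) = (1 + 5/6z)/(1 − 1/6z).

Find x<0 with |R(x)|<1.
x=-1.41: |R|=0.1417
R=−1: 1+5/6x = −1+1/6x ⇒ -2/3x=2 ⇒ x=2/(-2/3)=-3.0000
Confirm numerically:
  x=-2.806: |R|=0.91188 <1
  x=-2.272: |R|=0.64797 <1
  x=-2.210: |R|=0.61510 <1
  x=-3.546: |R|=1.22879 >1
  x=-3.271: |R|=1.11692 >1
Stable set (-3.0000, 0).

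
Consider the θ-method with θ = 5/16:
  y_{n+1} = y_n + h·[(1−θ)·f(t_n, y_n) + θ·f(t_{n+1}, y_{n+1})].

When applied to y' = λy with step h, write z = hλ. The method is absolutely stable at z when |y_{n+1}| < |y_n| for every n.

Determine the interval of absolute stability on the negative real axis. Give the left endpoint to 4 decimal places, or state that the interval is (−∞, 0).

Set f=λy, z=hλ:
  y_{n+1} = y_n + z·[11/16·y_n + 5/16·y_{n+1}] ⇒ (1 − 5/16z)y_{n+1} = (1 + 11/16z)y_n
  ⇒ R(z) = (1 + 11/16z)/(1 − 5/16z).

Boundary: |R(x)|=1, x<0.
x=-1.01: |R|=0.2323
R=−1: 1+11/16x = −1+5/16x ⇒ -3/8x=2 ⇒ x=2/(-3/8)=-5.3333
Confirm numerically:
  x=-5.188: |R|=0.97921 <1
  x=-4.312: |R|=0.83685 <1
  x=-3.563: |R|=0.68588 <1
  x=-3.092: |R|=0.57254 <1
  x=-5.865: |R|=1.07038 >1
  x=-5.412: |R|=1.01096 >1
  x=-5.389: |R|=1.00778 >1
Stable set (-5.3333, 0).

z∈(-5.3333,0).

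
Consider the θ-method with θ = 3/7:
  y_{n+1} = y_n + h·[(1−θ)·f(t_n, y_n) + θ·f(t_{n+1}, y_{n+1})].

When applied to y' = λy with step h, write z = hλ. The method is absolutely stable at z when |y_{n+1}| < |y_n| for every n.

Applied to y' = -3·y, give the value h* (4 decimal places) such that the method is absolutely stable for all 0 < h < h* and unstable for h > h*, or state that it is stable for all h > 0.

(-14.0000,0); λ=-3 ⇒ h* = (14)/3 = 4.6667.

With y'=λy (z=hλ):
  y_{n+1} = y_n + z·[4/7·y_n + 3/7·y_{n+1}] ⇒ (1 − 3/7z)y_{n+1} = (1 + 4/7z)y_n
  so R(z) = (1 + 4/7z)/(1 − 3/7z).

Solve |R(x)|<1 on ℝ⁻.
x=-0.52: |R|=0.5748
R=−1: 1+4/7x = −1+3/7x ⇒ -1/7x=2 ⇒ x=2/(-1/7)=-14.0000
Confirm numerically:
  x=-10.902: |R|=0.92198 <1
  x=-8.729: |R|=0.84117 <1
  x=-8.218: |R|=0.81734 <1
  x=-14.400: |R|=1.00797 >1
  x=-14.059: |R|=1.00120 >1
So |R|<1 on (-14.0000, 0).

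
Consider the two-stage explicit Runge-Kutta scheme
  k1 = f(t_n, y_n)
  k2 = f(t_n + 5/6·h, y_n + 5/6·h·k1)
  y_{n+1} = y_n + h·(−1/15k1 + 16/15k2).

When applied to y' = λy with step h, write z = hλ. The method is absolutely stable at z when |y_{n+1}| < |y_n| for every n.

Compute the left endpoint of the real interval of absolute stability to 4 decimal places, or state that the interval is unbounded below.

left endpoint -1.1250.

Test eqn y'=λy, z=hλ:
  k1=λy_n ⇒ h·k1=z·y_n;  k2=λ(1+5/6z)y_n ⇒ h·k2=z(1+5/6z)y_n
  y_{n+1}/y_n = 1 − 1/15z + 16/15z(1+5/6z) = 1 + z + 8/9z²
  Hence R(z) = 1 + z + 8/9z².

Solve |R(x)|<1 on ℝ⁻.
x=-0.88: |R|=0.8084
R=1: x+8/9x²=0 ⇒ x=−9/8=-1.1250; min R=1−1/(4·8/9)=0.7188>−1
Confirm numerically:
  x=-1.021: |R|=0.90561 <1
  x=-0.861: |R|=0.79795 <1
  x=-0.851: |R|=0.79273 <1
  x=-1.609: |R|=1.69223 >1
  x=-1.577: |R|=1.63360 >1
Stable set (-1.1250, 0).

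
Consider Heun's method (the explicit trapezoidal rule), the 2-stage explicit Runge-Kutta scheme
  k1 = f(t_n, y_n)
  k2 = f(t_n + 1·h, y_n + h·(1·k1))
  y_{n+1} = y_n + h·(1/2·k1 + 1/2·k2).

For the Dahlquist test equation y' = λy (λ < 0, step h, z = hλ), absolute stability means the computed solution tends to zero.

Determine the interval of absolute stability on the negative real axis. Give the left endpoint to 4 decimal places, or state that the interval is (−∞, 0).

z∈(-2.0000,0).

Test eqn y'=λy, z=hλ:
  order 2, 2-stage ⇒ R(z)=1+z+z^2/2
  (e.g. R(-1.05)=0.50125, |R|=0.50125)

Need |R(x)|<1, x<0.
x=-1.05: |R|=0.5012
|R(-0.87)|=0.5085 |R(-0.81)|=0.5181 |R(-0.7)|=0.5450
Bisect:
  x_lo=-2.4912 |R|=1.6119  x_hi=-0.0680 |R|=0.9344
  mid=-1.27959 |R|=0.53909 →hi
  mid=-1.88541 |R|=0.89198 →hi
  mid=-2.18832 |R|=1.20606 →lo
  mid=-2.03687 |R|=1.03755 →lo
  mid=-1.96114 |R|=0.96189 →hi
  mid=-1.99900 |R|=0.99900 →hi
  mid=-2.01794 |R|=1.01810 →lo
  mid=-2.00847 |R|=1.00851 →lo
  mid=-2.00374 |R|=1.00374 →lo
  ...
  [-2.00004,-1.99989] ⇒ x*=-2.0000
Stable set (-2.0000, 0).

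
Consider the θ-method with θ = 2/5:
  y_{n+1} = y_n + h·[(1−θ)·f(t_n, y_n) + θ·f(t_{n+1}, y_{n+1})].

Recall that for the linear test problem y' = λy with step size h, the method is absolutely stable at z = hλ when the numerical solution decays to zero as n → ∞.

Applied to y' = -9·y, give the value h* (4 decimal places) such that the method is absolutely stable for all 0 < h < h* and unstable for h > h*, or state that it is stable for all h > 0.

(-10.0000,0); λ=-9 ⇒ h* = (10)/9 = 1.1111.

With y'=λy (z=hλ):
  y_{n+1} = y_n + z·[3/5·y_n + 2/5·y_{n+1}] ⇒ (1 − 2/5z)y_{n+1} = (1 + 3/5z)y_n
  Hence R(z) = (1 + 3/5z)/(1 − 2/5z).

Find x<0 with |R(x)|<1.
x=-0.34: |R|=0.7007
R=−1: 1+3/5x = −1+2/5x ⇒ -1/5x=2 ⇒ x=2/(-1/5)=-10.0000
Confirm numerically:
  x=-8.976: |R|=0.95539 <1
  x=-6.148: |R|=0.77729 <1
  x=-4.688: |R|=0.63050 <1
  x=-10.495: |R|=1.01905 >1
  x=-10.433: |R|=1.01674 >1
  x=-10.382: |R|=1.01483 >1
Stable set (-10.0000, 0).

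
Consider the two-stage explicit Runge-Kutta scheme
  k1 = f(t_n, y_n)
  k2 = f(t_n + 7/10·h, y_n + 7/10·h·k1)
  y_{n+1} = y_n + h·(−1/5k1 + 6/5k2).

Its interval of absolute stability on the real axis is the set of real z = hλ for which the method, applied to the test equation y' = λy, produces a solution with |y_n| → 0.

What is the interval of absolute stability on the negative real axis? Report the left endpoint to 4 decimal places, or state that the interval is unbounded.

z∈(-1.1905,0).

With y'=λy (z=hλ):
  k1=λy_n ⇒ h·k1=z·y_n;  k2=λ(1+7/10z)y_n ⇒ h·k2=z(1+7/10z)y_n
  y_{n+1}/y_n = 1 − 1/5z + 6/5z(1+7/10z) = 1 + z + 21/25z²
  R(z) = 1 + z + 21/25z².

Boundary: |R(x)|=1, x<0.
x=-1.59: |R|=1.5336
R=1: x+21/25x²=0 ⇒ x=−25/21=-1.1905; min R=1−1/(4·21/25)=0.7024>−1
Confirm numerically:
  x=-1.056: |R|=0.88071 <1
  x=-0.821: |R|=0.74519 <1
  x=-0.624: |R|=0.70308 <1
  x=-1.753: |R|=1.82833 >1
  x=-1.318: |R|=1.14118 >1
Stable set (-1.1905, 0).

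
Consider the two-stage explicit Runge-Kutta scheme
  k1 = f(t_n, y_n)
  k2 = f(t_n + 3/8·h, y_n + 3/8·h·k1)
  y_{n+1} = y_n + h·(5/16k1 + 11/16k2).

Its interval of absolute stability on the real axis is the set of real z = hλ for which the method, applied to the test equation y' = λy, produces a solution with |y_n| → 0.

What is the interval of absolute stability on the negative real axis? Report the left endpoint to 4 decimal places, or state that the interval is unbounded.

On y'=λy, z=hλ:
  k1=λy_n ⇒ h·k1=z·y_n;  k2=λ(1+3/8z)y_n ⇒ h·k2=z(1+3/8z)y_n
  y_{n+1}/y_n = 1 + 5/16z + 11/16z(1+3/8z) = 1 + z + 33/128z²
  ⇒ R(z) = 1 + z + 33/128z².

Boundary: |R(x)|=1, x<0.
x=-1.51: |R|=0.0778
R=1: x+33/128x²=0 ⇒ x=−128/33=-3.8788; min R=1−1/(4·33/128)=0.0303>−1
Confirm numerically:
  x=-3.835: |R|=0.95671 <1
  x=-3.549: |R|=0.69825 <1
  x=-2.370: |R|=0.07811 <1
  x=-4.338: |R|=1.51358 >1
  x=-3.927: |R|=1.04881 >1
Interval (-3.8788, 0).

(-3.8788, 0).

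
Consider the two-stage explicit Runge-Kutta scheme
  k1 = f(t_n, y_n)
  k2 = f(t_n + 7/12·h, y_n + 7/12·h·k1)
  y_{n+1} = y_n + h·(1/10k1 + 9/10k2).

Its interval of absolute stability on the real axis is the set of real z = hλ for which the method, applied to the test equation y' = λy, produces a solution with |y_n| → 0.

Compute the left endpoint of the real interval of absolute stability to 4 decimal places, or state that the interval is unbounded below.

z* = -1.9048.

On y'=λy, z=hλ:
  k1=λy_n ⇒ h·k1=z·y_n;  k2=λ(1+7/12z)y_n ⇒ h·k2=z(1+7/12z)y_n
  y_{n+1}/y_n = 1 + 1/10z + 9/10z(1+7/12z) = 1 + z + 21/40z²
  ⇒ R(z) = 1 + z + 21/40z².

Boundary: |R(x)|=1, x<0.
x=-0.78: |R|=0.5394
R=1: x+21/40x²=0 ⇒ x=−40/21=-1.9048; min R=1−1/(4·21/40)=0.5238>−1
Confirm numerically:
  x=-1.668: |R|=0.79267 <1
  x=-1.322: |R|=0.59553 <1
  x=-1.200: |R|=0.55600 <1
  x=-2.381: |R|=1.59531 >1
  x=-1.955: |R|=1.05156 >1
So |R|<1 on (-1.9048, 0).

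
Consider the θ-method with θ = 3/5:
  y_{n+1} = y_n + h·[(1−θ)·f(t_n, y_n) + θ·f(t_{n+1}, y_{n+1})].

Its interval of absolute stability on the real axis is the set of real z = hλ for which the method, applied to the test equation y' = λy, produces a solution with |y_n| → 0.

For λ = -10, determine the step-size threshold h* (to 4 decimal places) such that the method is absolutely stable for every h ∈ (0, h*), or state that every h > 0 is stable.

Set f=λy, z=hλ:
  y_{n+1} = y_n + z·[2/5·y_n + 3/5·y_{n+1}] ⇒ (1 − 3/5z)y_{n+1} = (1 + 2/5z)y_n
  R(z) = (1 + 2/5z)/(1 − 3/5z).

Solve |R(x)|<1 on ℝ⁻.
x=-0.49: |R|=0.6213
x=-2: |R|=0.0909
x=-10: |R|=0.4286
x=-100: |R|=0.6393
θ=3/5≥1/2 ⇒ |1+2/5x|<|1−3/5x| ∀x<0 ⇒ unbounded interval.

unbounded; (−∞, 0). Any h>0 works for λ=-10.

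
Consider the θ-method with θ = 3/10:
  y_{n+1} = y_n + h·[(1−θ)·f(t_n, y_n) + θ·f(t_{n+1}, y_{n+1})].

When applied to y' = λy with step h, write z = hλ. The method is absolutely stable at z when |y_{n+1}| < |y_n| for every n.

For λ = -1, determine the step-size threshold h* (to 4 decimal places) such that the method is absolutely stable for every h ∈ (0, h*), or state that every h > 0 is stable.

Set f=λy, z=hλ:
  y_{n+1} = y_n + z·[7/10·y_n + 3/10·y_{n+1}] ⇒ (1 − 3/10z)y_{n+1} = (1 + 7/10z)y_n
  Hence R(z) = (1 + 7/10z)/(1 − 3/10z).

Need |R(x)|<1, x<0.
x=-0.96: |R|=0.2547
R=−1: 1+7/10x = −1+3/10x ⇒ -2/5x=2 ⇒ x=2/(-2/5)=-5.0000
Confirm numerically:
  x=-4.959: |R|=0.99341 <1
  x=-4.840: |R|=0.97390 <1
  x=-3.248: |R|=0.64506 <1
  x=-3.211: |R|=0.63551 <1
  x=-5.573: |R|=1.08578 >1
  x=-5.313: |R|=1.04827 >1
Stable set (-5.0000, 0).

(-5.0000,0); λ=-1 ⇒ h* = (5)/1 = 5.0000.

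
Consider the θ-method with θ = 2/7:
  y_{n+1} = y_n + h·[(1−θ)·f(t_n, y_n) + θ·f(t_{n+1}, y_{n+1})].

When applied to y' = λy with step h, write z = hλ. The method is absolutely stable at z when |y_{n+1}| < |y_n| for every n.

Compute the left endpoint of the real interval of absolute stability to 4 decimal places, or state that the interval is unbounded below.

Test eqn y'=λy, z=hλ:
  y_{n+1} = y_n + z·[5/7·y_n + 2/7·y_{n+1}] ⇒ (1 − 2/7z)y_{n+1} = (1 + 5/7z)y_n
  R(z) = (1 + 5/7z)/(1 − 2/7z).

Find x<0 with |R(x)|<1.
x=-1.35: |R|=0.0258
R=−1: 1+5/7x = −1+2/7x ⇒ -3/7x=2 ⇒ x=2/(-3/7)=-4.6667
Confirm numerically:
  x=-4.249: |R|=0.91915 <1
  x=-4.068: |R|=0.88134 <1
  x=-3.553: |R|=0.76315 <1
  x=-2.163: |R|=0.33684 <1
  x=-5.113: |R|=1.07773 >1
  x=-5.049: |R|=1.06708 >1
Stable set (-4.6667, 0).

z* = -4.6667.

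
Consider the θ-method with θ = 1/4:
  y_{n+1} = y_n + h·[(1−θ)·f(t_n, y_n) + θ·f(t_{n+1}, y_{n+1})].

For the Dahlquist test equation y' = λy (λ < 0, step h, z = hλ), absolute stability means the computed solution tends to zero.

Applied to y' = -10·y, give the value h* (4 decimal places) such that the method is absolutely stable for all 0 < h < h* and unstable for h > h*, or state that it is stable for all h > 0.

Test eqn y'=λy, z=hλ:
  y_{n+1} = y_n + z·[3/4·y_n + 1/4·y_{n+1}] ⇒ (1 − 1/4z)y_{n+1} = (1 + 3/4z)y_n
  Hence R(z) = (1 + 3/4z)/(1 − 1/4z).

Need |R(x)|<1, x<0.
x=-0.82: |R|=0.3195
R=−1: 1+3/4x = −1+1/4x ⇒ -1/2x=2 ⇒ x=2/(-1/2)=-4.0000
Confirm numerically:
  x=-3.197: |R|=0.77685 <1
  x=-2.321: |R|=0.46875 <1
  x=-2.007: |R|=0.33644 <1
  x=-4.543: |R|=1.12712 >1
  x=-4.108: |R|=1.02664 >1
Stable set (-4.0000, 0).

(-4.0000,0); λ=-10 ⇒ h* = (4)/10 = 0.4000.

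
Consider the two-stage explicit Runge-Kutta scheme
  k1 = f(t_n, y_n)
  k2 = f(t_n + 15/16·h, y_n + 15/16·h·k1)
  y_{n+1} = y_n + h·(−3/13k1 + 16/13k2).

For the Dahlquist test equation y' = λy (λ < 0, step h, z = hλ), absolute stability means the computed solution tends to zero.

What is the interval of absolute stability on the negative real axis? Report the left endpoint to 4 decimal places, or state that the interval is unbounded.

(-0.8667, 0).

On y'=λy, z=hλ:
  k1=λy_n ⇒ h·k1=z·y_n;  k2=λ(1+15/16z)y_n ⇒ h·k2=z(1+15/16z)y_n
  y_{n+1}/y_n = 1 − 3/13z + 16/13z(1+15/16z) = 1 + z + 15/13z²
  so R(z) = 1 + z + 15/13z².

Need |R(x)|<1, x<0.
x=-1.55: |R|=2.2221
R=1: x+15/13x²=0 ⇒ x=−13/15=-0.8667; min R=1−1/(4·15/13)=0.7833>−1
Confirm numerically:
  x=-0.672: |R|=0.84906 <1
  x=-0.483: |R|=0.78618 <1
  x=-0.409: |R|=0.78402 <1
  x=-0.392: |R|=0.78530 <1
  x=-1.399: |R|=1.85931 >1
  x=-1.340: |R|=1.73185 >1
Interval (-0.8667, 0).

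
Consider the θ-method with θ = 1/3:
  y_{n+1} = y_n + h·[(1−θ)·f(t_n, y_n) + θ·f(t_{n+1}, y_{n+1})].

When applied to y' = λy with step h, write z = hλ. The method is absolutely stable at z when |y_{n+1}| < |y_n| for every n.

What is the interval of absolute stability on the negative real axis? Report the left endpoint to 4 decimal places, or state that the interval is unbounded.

With y'=λy (z=hλ):
  y_{n+1} = y_n + z·[2/3·y_n + 1/3·y_{n+1}] ⇒ (1 − 1/3z)y_{n+1} = (1 + 2/3z)y_n
  R(z) = (1 + 2/3z)/(1 − 1/3z).

Find x<0 with |R(x)|<1.
x=-1.46: |R|=0.0179
R=−1: 1+2/3x = −1+1/3x ⇒ -1/3x=2 ⇒ x=2/(-1/3)=-6.0000
Confirm numerically:
  x=-4.583: |R|=0.81313 <1
  x=-3.183: |R|=0.54440 <1
  x=-2.740: |R|=0.43206 <1
  x=-6.291: |R|=1.03132 >1
  x=-6.043: |R|=1.00476 >1
Interval (-6.0000, 0).

z∈(-6.0000,0).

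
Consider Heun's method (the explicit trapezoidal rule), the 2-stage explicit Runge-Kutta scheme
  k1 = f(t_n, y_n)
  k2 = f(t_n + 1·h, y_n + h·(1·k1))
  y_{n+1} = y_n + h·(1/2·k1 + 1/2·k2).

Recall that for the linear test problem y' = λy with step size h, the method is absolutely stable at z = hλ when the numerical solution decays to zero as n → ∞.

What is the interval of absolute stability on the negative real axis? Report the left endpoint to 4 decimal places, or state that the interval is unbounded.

Set f=λy, z=hλ:
  order 2, 2-stage ⇒ R(z)=1+z+z^2/2
  (e.g. R(-0.31)=0.73805, |R|=0.73805)

Solve |R(x)|<1 on ℝ⁻.
x=-0.31: |R|=0.7380
|R(-1.45)|=0.6013 |R(-1.31)|=0.5481 |R(-0.78)|=0.5242
Bisect:
  x_lo=-2.4457 |R|=1.5450  x_hi=-0.2675 |R|=0.7683
  mid=-1.35659 |R|=0.56358 →hi
  mid=-1.90114 |R|=0.90603 →hi
  mid=-2.17342 |R|=1.18846 →lo
  mid=-2.03728 |R|=1.03798 →lo
  mid=-1.96921 |R|=0.96969 →hi
  mid=-2.00325 |R|=1.00325 →lo
  mid=-1.98623 |R|=0.98632 →hi
  mid=-1.99474 |R|=0.99475 →hi
  ...
  [-2.00006,-1.99992] ⇒ x*=-2.0000
Interval (-2.0000, 0).

z∈(-2.0000,0).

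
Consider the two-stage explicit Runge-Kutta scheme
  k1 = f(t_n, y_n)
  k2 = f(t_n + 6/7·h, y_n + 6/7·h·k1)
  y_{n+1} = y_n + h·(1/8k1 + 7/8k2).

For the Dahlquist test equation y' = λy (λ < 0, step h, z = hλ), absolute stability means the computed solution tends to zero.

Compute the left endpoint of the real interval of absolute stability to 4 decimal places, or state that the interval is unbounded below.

z* = -1.3333.

Set f=λy, z=hλ:
  k1=λy_n ⇒ h·k1=z·y_n;  k2=λ(1+6/7z)y_n ⇒ h·k2=z(1+6/7z)y_n
  y_{n+1}/y_n = 1 + 1/8z + 7/8z(1+6/7z) = 1 + z + 3/4z²
  ⇒ R(z) = 1 + z + 3/4z².

Find x<0 with |R(x)|<1.
x=-1.28: |R|=0.9488
R=1: x+3/4x²=0 ⇒ x=−4/3=-1.3333; min R=1−1/(4·3/4)=0.6667>−1
Confirm numerically:
  x=-1.100: |R|=0.80750 <1
  x=-1.076: |R|=0.79233 <1
  x=-1.004: |R|=0.75201 <1
  x=-1.903: |R|=1.81306 >1
  x=-1.767: |R|=1.57472 >1
  x=-1.725: |R|=1.50672 >1
Stable set (-1.3333, 0).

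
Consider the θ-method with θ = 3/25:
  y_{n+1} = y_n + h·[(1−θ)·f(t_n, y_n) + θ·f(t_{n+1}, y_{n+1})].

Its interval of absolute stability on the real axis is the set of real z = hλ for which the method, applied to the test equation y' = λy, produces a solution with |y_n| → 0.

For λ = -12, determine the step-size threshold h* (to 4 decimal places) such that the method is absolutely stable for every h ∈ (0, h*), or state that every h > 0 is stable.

With y'=λy (z=hλ):
  y_{n+1} = y_n + z·[22/25·y_n + 3/25·y_{n+1}] ⇒ (1 − 3/25z)y_{n+1} = (1 + 22/25z)y_n
  ⇒ R(z) = (1 + 22/25z)/(1 − 3/25z).

Find x<0 with |R(x)|<1.
x=-0.45: |R|=0.5731
R=−1: 1+22/25x = −1+3/25x ⇒ -19/25x=2 ⇒ x=2/(-19/25)=-2.6316
Confirm numerically:
  x=-2.501: |R|=0.92367 <1
  x=-1.664: |R|=0.38704 <1
  x=-1.443: |R|=0.23001 <1
  x=-3.027: |R|=1.22045 >1
  x=-2.910: |R|=1.15683 >1
  x=-2.836: |R|=1.11591 >1
Interval (-2.6316, 0).

(-2.6316,0); λ=-12 ⇒ h* = (50/19)/12 = 0.2193.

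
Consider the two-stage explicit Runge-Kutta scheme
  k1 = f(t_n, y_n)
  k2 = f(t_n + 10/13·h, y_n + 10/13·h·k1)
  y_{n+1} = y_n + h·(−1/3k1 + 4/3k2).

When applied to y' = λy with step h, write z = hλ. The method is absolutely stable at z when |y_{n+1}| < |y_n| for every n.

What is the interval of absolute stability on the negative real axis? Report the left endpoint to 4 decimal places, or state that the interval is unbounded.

z∈(-0.9750,0).

On y'=λy, z=hλ:
  k1=λy_n ⇒ h·k1=z·y_n;  k2=λ(1+10/13z)y_n ⇒ h·k2=z(1+10/13z)y_n
  y_{n+1}/y_n = 1 − 1/3z + 4/3z(1+10/13z) = 1 + z + 40/39z²
  R(z) = 1 + z + 40/39z².

Find x<0 with |R(x)|<1.
x=-0.64: |R|=0.7801
R=1: x+40/39x²=0 ⇒ x=−39/40=-0.9750; min R=1−1/(4·40/39)=0.7562>−1
Confirm numerically:
  x=-0.826: |R|=0.87377 <1
  x=-0.750: |R|=0.82692 <1
  x=-0.455: |R|=0.75733 <1
  x=-1.533: |R|=1.87735 >1
  x=-1.304: |R|=1.44002 >1
  x=-1.259: |R|=1.36672 >1
So |R|<1 on (-0.9750, 0).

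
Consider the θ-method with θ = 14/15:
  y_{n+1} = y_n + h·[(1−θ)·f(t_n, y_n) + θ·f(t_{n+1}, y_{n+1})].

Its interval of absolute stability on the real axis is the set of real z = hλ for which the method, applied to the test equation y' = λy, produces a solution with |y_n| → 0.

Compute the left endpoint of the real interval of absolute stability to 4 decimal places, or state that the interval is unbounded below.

unbounded; (−∞, 0).

With y'=λy (z=hλ):
  y_{n+1} = y_n + z·[1/15·y_n + 14/15·y_{n+1}] ⇒ (1 − 14/15z)y_{n+1} = (1 + 1/15z)y_n
  so R(z) = (1 + 1/15z)/(1 − 14/15z).

Need |R(x)|<1, x<0.
x=-1.6: |R|=0.3583
x=-2: |R|=0.3023
x=-10: |R|=0.0323
x=-100: |R|=0.0601
θ=14/15≥1/2 ⇒ |1+1/15x|<|1−14/15x| ∀x<0 ⇒ unbounded interval.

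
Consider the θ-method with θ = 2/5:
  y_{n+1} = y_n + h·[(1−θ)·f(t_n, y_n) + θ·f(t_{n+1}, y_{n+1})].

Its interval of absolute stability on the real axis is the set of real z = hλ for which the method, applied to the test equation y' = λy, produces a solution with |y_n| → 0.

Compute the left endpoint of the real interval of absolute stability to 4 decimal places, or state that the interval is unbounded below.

On y'=λy, z=hλ:
  y_{n+1} = y_n + z·[3/5·y_n + 2/5·y_{n+1}] ⇒ (1 − 2/5z)y_{n+1} = (1 + 3/5z)y_n
  R(z) = (1 + 3/5z)/(1 − 2/5z).

Solve |R(x)|<1 on ℝ⁻.
x=-0.49: |R|=0.5903
R=−1: 1+3/5x = −1+2/5x ⇒ -1/5x=2 ⇒ x=2/(-1/5)=-10.0000
Confirm numerically:
  x=-7.798: |R|=0.89309 <1
  x=-6.736: |R|=0.82330 <1
  x=-5.317: |R|=0.70046 <1
  x=-4.445: |R|=0.60007 <1
  x=-10.396: |R|=1.01535 >1
  x=-10.181: |R|=1.00714 >1
  x=-10.172: |R|=1.00679 >1
Stable set (-10.0000, 0).

z* = -10.0000.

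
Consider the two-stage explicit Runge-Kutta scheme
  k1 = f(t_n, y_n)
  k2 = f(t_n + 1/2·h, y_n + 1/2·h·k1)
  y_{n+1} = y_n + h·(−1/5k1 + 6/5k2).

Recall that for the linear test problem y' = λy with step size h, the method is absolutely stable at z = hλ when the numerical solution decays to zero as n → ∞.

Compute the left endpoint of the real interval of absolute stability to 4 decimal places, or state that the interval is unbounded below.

left endpoint -1.6667.

Set f=λy, z=hλ:
  k1=λy_n ⇒ h·k1=z·y_n;  k2=λ(1+1/2z)y_n ⇒ h·k2=z(1+1/2z)y_n
  y_{n+1}/y_n = 1 − 1/5z + 6/5z(1+1/2z) = 1 + z + 3/5z²
  ⇒ R(z) = 1 + z + 3/5z².

Need |R(x)|<1, x<0.
x=-0.7: |R|=0.5940
R=1: x+3/5x²=0 ⇒ x=−5/3=-1.6667; min R=1−1/(4·3/5)=0.5833>−1
Confirm numerically:
  x=-1.516: |R|=0.86295 <1
  x=-1.459: |R|=0.81821 <1
  x=-0.883: |R|=0.58481 <1
  x=-1.959: |R|=1.34361 >1
  x=-1.941: |R|=1.31949 >1
  x=-1.882: |R|=1.24315 >1
Interval (-1.6667, 0).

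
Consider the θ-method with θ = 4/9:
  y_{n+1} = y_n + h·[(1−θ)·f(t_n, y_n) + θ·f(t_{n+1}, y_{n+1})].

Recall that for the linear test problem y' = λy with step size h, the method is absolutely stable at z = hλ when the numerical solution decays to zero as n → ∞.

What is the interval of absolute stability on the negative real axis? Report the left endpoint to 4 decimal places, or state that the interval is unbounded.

On y'=λy, z=hλ:
  y_{n+1} = y_n + z·[5/9·y_n + 4/9·y_{n+1}] ⇒ (1 − 4/9z)y_{n+1} = (1 + 5/9z)y_n
  so R(z) = (1 + 5/9z)/(1 − 4/9z).

Boundary: |R(x)|=1, x<0.
x=-1.71: |R|=0.0284
R=−1: 1+5/9x = −1+4/9x ⇒ -1/9x=2 ⇒ x=2/(-1/9)=-18.0000
Confirm numerically:
  x=-13.855: |R|=0.93566 <1
  x=-8.442: |R|=0.77652 <1
  x=-8.385: |R|=0.77398 <1
  x=-18.578: |R|=1.00694 >1
  x=-18.486: |R|=1.00586 >1
  x=-18.034: |R|=1.00042 >1
So |R|<1 on (-18.0000, 0).

z∈(-18.0000,0).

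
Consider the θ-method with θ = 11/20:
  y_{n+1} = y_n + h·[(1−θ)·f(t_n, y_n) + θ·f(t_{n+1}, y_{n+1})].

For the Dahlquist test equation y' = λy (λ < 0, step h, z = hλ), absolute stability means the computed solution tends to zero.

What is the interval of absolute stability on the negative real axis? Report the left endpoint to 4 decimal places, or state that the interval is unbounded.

interval (−∞, 0).

With y'=λy (z=hλ):
  y_{n+1} = y_n + z·[9/20·y_n + 11/20·y_{n+1}] ⇒ (1 − 11/20z)y_{n+1} = (1 + 9/20z)y_n
  ⇒ R(z) = (1 + 9/20z)/(1 − 11/20z).

Boundary: |R(x)|=1, x<0.
x=-0.48: |R|=0.6203
x=-2: |R|=0.0476
x=-10: |R|=0.5385
x=-100: |R|=0.7857
θ=11/20≥1/2 ⇒ |1+9/20x|<|1−11/20x| ∀x<0 ⇒ stable on all of ℝ⁻.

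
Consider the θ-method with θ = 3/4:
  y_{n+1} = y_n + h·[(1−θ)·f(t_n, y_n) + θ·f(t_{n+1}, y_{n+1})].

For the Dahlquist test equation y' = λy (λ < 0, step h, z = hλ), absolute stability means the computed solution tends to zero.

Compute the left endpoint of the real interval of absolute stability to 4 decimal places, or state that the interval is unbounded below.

unbounded; (−∞, 0).

On y'=λy, z=hλ:
  y_{n+1} = y_n + z·[1/4·y_n + 3/4·y_{n+1}] ⇒ (1 − 3/4z)y_{n+1} = (1 + 1/4z)y_n
  Hence R(z) = (1 + 1/4z)/(1 − 3/4z).

Boundary: |R(x)|=1, x<0.
x=-1.03: |R|=0.4189
x=-2: |R|=0.2000
x=-10: |R|=0.1765
x=-100: |R|=0.3158
θ=3/4≥1/2 ⇒ |1+1/4x|<|1−3/4x| ∀x<0 ⇒ interval (−∞,0).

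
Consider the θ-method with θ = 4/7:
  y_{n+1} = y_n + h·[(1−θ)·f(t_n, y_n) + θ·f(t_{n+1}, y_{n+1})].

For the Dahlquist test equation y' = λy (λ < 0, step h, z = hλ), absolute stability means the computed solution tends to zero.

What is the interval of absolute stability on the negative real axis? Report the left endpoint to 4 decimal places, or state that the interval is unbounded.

interval (−∞, 0).

Test eqn y'=λy, z=hλ:
  y_{n+1} = y_n + z·[3/7·y_n + 4/7·y_{n+1}] ⇒ (1 − 4/7z)y_{n+1} = (1 + 3/7z)y_n
  Hence R(z) = (1 + 3/7z)/(1 − 4/7z).

Boundary: |R(x)|=1, x<0.
x=-0.48: |R|=0.6233
x=-2: |R|=0.0667
x=-10: |R|=0.4894
x=-100: |R|=0.7199
θ=4/7≥1/2 ⇒ |1+3/7x|<|1−4/7x| ∀x<0 ⇒ stable on all of ℝ⁻.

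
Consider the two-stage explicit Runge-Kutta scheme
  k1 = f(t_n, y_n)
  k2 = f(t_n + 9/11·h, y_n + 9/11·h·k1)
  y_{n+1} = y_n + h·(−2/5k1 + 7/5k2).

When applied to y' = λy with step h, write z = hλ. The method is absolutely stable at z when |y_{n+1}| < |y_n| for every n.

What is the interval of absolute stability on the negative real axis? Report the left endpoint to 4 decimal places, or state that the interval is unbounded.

Test eqn y'=λy, z=hλ:
  k1=λy_n ⇒ h·k1=z·y_n;  k2=λ(1+9/11z)y_n ⇒ h·k2=z(1+9/11z)y_n
  y_{n+1}/y_n = 1 − 2/5z + 7/5z(1+9/11z) = 1 + z + 63/55z²
  so R(z) = 1 + z + 63/55z².

Solve |R(x)|<1 on ℝ⁻.
x=-1.36: |R|=1.7586
R=1: x+63/55x²=0 ⇒ x=−55/63=-0.8730; min R=1−1/(4·63/55)=0.7817>−1
Confirm numerically:
  x=-0.747: |R|=0.89217 <1
  x=-0.688: |R|=0.85419 <1
  x=-0.665: |R|=0.84155 <1
  x=-0.659: |R|=0.83845 <1
  x=-1.450: |R|=1.95832 >1
  x=-1.157: |R|=1.37636 >1
Stable set (-0.8730, 0).

z∈(-0.8730,0).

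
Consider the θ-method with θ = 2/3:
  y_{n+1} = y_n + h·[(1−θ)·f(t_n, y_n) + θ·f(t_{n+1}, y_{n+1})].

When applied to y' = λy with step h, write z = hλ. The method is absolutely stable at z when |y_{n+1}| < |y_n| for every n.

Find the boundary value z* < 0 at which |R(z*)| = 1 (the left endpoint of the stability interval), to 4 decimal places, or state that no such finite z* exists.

unbounded; (−∞, 0).

With y'=λy (z=hλ):
  y_{n+1} = y_n + z·[1/3·y_n + 2/3·y_{n+1}] ⇒ (1 − 2/3z)y_{n+1} = (1 + 1/3z)y_n
  so R(z) = (1 + 1/3z)/(1 − 2/3z).

Boundary: |R(x)|=1, x<0.
x=-0.87: |R|=0.4494
x=-2: |R|=0.1429
x=-10: |R|=0.3043
x=-100: |R|=0.4778
θ=2/3≥1/2 ⇒ |1+1/3x|<|1−2/3x| ∀x<0 ⇒ unbounded interval.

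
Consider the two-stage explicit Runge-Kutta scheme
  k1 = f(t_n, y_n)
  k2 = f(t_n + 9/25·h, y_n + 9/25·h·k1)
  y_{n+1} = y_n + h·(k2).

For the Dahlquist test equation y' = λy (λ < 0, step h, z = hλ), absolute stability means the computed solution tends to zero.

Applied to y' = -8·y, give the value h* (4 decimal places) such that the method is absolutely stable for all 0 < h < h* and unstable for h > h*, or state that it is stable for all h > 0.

With y'=λy (z=hλ):
  k1=λy_n ⇒ h·k1=z·y_n;  k2=λ(1+9/25z)y_n ⇒ h·k2=z(1+9/25z)y_n
  y_{n+1}/y_n = 1 + z(1+9/25z) = 1 + z + 9/25z²
  ⇒ R(z) = 1 + z + 9/25z².

Find x<0 with |R(x)|<1.
x=-1.64: |R|=0.3283
R=1: x+9/25x²=0 ⇒ x=−25/9=-2.7778; min R=1−1/(4·9/25)=0.3056>−1
Confirm numerically:
  x=-2.585: |R|=0.82060 <1
  x=-2.030: |R|=0.45352 <1
  x=-1.275: |R|=0.31022 <1
  x=-3.276: |R|=1.58758 >1
  x=-3.021: |R|=1.26452 >1
  x=-2.895: |R|=1.12217 >1
So |R|<1 on (-2.7778, 0).

(-2.7778,0); λ=-8 ⇒ h* = (25/9)/8 = 0.3472.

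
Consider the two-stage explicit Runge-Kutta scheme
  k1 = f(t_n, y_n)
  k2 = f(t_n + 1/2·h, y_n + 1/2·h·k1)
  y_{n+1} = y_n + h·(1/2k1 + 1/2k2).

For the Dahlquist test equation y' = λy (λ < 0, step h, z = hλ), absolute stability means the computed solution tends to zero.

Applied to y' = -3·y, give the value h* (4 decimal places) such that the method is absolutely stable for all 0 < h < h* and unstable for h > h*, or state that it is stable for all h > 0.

(-4.0000,0); λ=-3 ⇒ h* = (4)/3 = 1.3333.

On y'=λy, z=hλ:
  k1=λy_n ⇒ h·k1=z·y_n;  k2=λ(1+1/2z)y_n ⇒ h·k2=z(1+1/2z)y_n
  y_{n+1}/y_n = 1 + 1/2z + 1/2z(1+1/2z) = 1 + z + 1/4z²
  Hence R(z) = 1 + z + 1/4z².

Solve |R(x)|<1 on ℝ⁻.
x=-0.94: |R|=0.2809
R=1: x+1/4x²=0 ⇒ x=−4=-4.0000; min R=1−1/(4·1/4)=0.0000>−1
Confirm numerically:
  x=-3.294: |R|=0.41861 <1
  x=-2.480: |R|=0.05760 <1
  x=-2.158: |R|=0.00624 <1
  x=-1.982: |R|=0.00008 <1
  x=-4.504: |R|=1.56750 >1
  x=-4.300: |R|=1.32250 >1
  x=-4.298: |R|=1.32020 >1
So |R|<1 on (-4.0000, 0).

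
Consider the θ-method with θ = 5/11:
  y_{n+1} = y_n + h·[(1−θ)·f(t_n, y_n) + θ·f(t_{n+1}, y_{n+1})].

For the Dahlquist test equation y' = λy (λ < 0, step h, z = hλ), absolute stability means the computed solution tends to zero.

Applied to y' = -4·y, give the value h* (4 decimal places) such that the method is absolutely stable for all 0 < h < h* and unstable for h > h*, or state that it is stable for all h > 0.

With y'=λy (z=hλ):
  y_{n+1} = y_n + z·[6/11·y_n + 5/11·y_{n+1}] ⇒ (1 − 5/11z)y_{n+1} = (1 + 6/11z)y_n
  R(z) = (1 + 6/11z)/(1 − 5/11z).

Find x<0 with |R(x)|<1.
x=-1.8: |R|=0.0100
R=−1: 1+6/11x = −1+5/11x ⇒ -1/11x=2 ⇒ x=2/(-1/11)=-22.0000
Confirm numerically:
  x=-21.937: |R|=0.99948 <1
  x=-17.724: |R|=0.95708 <1
  x=-12.372: |R|=0.86786 <1
  x=-22.561: |R|=1.00453 >1
  x=-22.295: |R|=1.00241 >1
  x=-22.193: |R|=1.00158 >1
Interval (-22.0000, 0).

(-22.0000,0); λ=-4 ⇒ h* = (22)/4 = 5.5000.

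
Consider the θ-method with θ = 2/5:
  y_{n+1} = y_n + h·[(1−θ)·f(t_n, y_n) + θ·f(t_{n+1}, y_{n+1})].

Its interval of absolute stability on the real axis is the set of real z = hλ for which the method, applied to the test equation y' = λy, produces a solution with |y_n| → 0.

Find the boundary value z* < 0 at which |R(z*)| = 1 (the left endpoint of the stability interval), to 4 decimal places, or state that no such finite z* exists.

Test eqn y'=λy, z=hλ:
  y_{n+1} = y_n + z·[3/5·y_n + 2/5·y_{n+1}] ⇒ (1 − 2/5z)y_{n+1} = (1 + 3/5z)y_n
  R(z) = (1 + 3/5z)/(1 − 2/5z).

Need |R(x)|<1, x<0.
x=-0.34: |R|=0.7007
R=−1: 1+3/5x = −1+2/5x ⇒ -1/5x=2 ⇒ x=2/(-1/5)=-10.0000
Confirm numerically:
  x=-9.366: |R|=0.97329 <1
  x=-6.711: |R|=0.82146 <1
  x=-4.993: |R|=0.66589 <1
  x=-10.297: |R|=1.01160 >1
  x=-10.055: |R|=1.00219 >1
Stable set (-10.0000, 0).

z* = -10.0000.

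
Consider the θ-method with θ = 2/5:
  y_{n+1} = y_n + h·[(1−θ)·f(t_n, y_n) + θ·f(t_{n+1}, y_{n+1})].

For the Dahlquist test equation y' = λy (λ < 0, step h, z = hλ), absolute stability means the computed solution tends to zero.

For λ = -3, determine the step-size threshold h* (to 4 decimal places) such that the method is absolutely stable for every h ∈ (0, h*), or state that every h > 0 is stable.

(-10.0000,0); λ=-3 ⇒ h* = (10)/3 = 3.3333.

With y'=λy (z=hλ):
  y_{n+1} = y_n + z·[3/5·y_n + 2/5·y_{n+1}] ⇒ (1 − 2/5z)y_{n+1} = (1 + 3/5z)y_n
  R(z) = (1 + 3/5z)/(1 − 2/5z).

Boundary: |R(x)|=1, x<0.
x=-0.99: |R|=0.2908
R=−1: 1+3/5x = −1+2/5x ⇒ -1/5x=2 ⇒ x=2/(-1/5)=-10.0000
Confirm numerically:
  x=-9.782: |R|=0.99113 <1
  x=-7.719: |R|=0.88839 <1
  x=-6.991: |R|=0.84148 <1
  x=-10.306: |R|=1.01195 >1
  x=-10.083: |R|=1.00330 >1
  x=-10.046: |R|=1.00183 >1
Interval (-10.0000, 0).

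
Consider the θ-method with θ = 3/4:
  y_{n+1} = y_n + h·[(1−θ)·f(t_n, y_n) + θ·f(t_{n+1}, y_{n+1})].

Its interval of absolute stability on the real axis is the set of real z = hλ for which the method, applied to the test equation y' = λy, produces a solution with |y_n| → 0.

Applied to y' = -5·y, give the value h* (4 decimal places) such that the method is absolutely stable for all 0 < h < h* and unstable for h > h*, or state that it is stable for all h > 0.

Test eqn y'=λy, z=hλ:
  y_{n+1} = y_n + z·[1/4·y_n + 3/4·y_{n+1}] ⇒ (1 − 3/4z)y_{n+1} = (1 + 1/4z)y_n
  Hence R(z) = (1 + 1/4z)/(1 − 3/4z).

Need |R(x)|<1, x<0.
x=-1.44: |R|=0.3077
x=-2: |R|=0.2000
x=-10: |R|=0.1765
x=-100: |R|=0.3158
θ=3/4≥1/2 ⇒ |1+1/4x|<|1−3/4x| ∀x<0 ⇒ stable on all of ℝ⁻.

interval (−∞, 0). Any h>0 works for λ=-5.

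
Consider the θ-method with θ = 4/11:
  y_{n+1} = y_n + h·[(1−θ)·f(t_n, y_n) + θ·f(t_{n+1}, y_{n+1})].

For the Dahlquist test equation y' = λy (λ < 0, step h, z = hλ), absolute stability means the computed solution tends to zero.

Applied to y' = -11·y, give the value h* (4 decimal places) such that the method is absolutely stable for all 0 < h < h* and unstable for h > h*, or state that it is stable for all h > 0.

(-7.3333,0); λ=-11 ⇒ h* = (22/3)/11 = 0.6667.

Set f=λy, z=hλ:
  y_{n+1} = y_n + z·[7/11·y_n + 4/11·y_{n+1}] ⇒ (1 − 4/11z)y_{n+1} = (1 + 7/11z)y_n
  so R(z) = (1 + 7/11z)/(1 − 4/11z).

Solve |R(x)|<1 on ℝ⁻.
x=-0.37: |R|=0.6739
R=−1: 1+7/11x = −1+4/11x ⇒ -3/11x=2 ⇒ x=2/(-3/11)=-7.3333
Confirm numerically:
  x=-6.158: |R|=0.90104 <1
  x=-5.474: |R|=0.83044 <1
  x=-5.306: |R|=0.81126 <1
  x=-3.965: |R|=0.62379 <1
  x=-7.648: |R|=1.02270 >1
  x=-7.610: |R|=1.02003 >1
  x=-7.432: |R|=1.00727 >1
Interval (-7.3333, 0).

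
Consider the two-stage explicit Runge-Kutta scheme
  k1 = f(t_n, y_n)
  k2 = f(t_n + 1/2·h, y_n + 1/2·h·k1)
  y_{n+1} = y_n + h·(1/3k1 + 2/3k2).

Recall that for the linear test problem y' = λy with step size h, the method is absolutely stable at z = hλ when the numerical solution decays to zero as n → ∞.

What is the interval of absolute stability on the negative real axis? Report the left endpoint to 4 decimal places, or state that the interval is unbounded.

(-3.0000, 0).

On y'=λy, z=hλ:
  k1=λy_n ⇒ h·k1=z·y_n;  k2=λ(1+1/2z)y_n ⇒ h·k2=z(1+1/2z)y_n
  y_{n+1}/y_n = 1 + 1/3z + 2/3z(1+1/2z) = 1 + z + 1/3z²
  ⇒ R(z) = 1 + z + 1/3z².

Solve |R(x)|<1 on ℝ⁻.
x=-1.25: |R|=0.2708
R=1: x+1/3x²=0 ⇒ x=−3=-3.0000; min R=1−1/(4·1/3)=0.2500>−1
Confirm numerically:
  x=-1.723: |R|=0.26658 <1
  x=-1.474: |R|=0.25023 <1
  x=-1.255: |R|=0.27001 <1
  x=-3.552: |R|=1.65357 >1
  x=-3.550: |R|=1.65083 >1
  x=-3.244: |R|=1.26385 >1
Interval (-3.0000, 0).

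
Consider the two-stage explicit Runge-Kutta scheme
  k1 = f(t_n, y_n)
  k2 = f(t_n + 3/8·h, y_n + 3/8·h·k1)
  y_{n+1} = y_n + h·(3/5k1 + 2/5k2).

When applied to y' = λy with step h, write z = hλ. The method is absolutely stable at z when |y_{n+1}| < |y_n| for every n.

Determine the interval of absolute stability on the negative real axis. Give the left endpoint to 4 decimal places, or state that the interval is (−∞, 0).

(-6.6667, 0).

With y'=λy (z=hλ):
  k1=λy_n ⇒ h·k1=z·y_n;  k2=λ(1+3/8z)y_n ⇒ h·k2=z(1+3/8z)y_n
  y_{n+1}/y_n = 1 + 3/5z + 2/5z(1+3/8z) = 1 + z + 3/20z²
  ⇒ R(z) = 1 + z + 3/20z².

Need |R(x)|<1, x<0.
x=-1.4: |R|=0.1060
R=1: x+3/20x²=0 ⇒ x=−20/3=-6.6667; min R=1−1/(4·3/20)=-0.6667>−1
Confirm numerically:
  x=-4.225: |R|=0.54741 <1
  x=-3.307: |R|=0.66656 <1
  x=-2.964: |R|=0.64621 <1
  x=-7.087: |R|=1.44684 >1
  x=-6.983: |R|=1.33134 >1
  x=-6.799: |R|=1.13496 >1
So |R|<1 on (-6.6667, 0).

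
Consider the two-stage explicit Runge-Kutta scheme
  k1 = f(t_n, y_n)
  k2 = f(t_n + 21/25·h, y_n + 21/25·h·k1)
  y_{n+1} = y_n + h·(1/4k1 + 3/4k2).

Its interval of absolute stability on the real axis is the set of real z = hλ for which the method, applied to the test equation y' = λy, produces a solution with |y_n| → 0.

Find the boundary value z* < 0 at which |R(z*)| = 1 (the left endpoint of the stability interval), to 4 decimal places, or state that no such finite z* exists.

z* = -1.5873.

On y'=λy, z=hλ:
  k1=λy_n ⇒ h·k1=z·y_n;  k2=λ(1+21/25z)y_n ⇒ h·k2=z(1+21/25z)y_n
  y_{n+1}/y_n = 1 + 1/4z + 3/4z(1+21/25z) = 1 + z + 63/100z²
  Hence R(z) = 1 + z + 63/100z².

Need |R(x)|<1, x<0.
x=-1.33: |R|=0.7844
R=1: x+63/100x²=0 ⇒ x=−100/63=-1.5873; min R=1−1/(4·63/100)=0.6032>−1
Confirm numerically:
  x=-1.457: |R|=0.88039 <1
  x=-0.955: |R|=0.61958 <1
  x=-0.776: |R|=0.60337 <1
  x=-1.930: |R|=1.41669 >1
  x=-1.807: |R|=1.25011 >1
Stable set (-1.5873, 0).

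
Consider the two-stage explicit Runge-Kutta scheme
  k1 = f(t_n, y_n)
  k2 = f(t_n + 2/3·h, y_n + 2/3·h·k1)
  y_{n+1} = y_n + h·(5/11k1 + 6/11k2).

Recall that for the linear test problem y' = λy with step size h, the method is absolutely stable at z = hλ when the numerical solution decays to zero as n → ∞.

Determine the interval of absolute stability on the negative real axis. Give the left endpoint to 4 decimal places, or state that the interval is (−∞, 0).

On y'=λy, z=hλ:
  k1=λy_n ⇒ h·k1=z·y_n;  k2=λ(1+2/3z)y_n ⇒ h·k2=z(1+2/3z)y_n
  y_{n+1}/y_n = 1 + 5/11z + 6/11z(1+2/3z) = 1 + z + 4/11z²
  Hence R(z) = 1 + z + 4/11z².

Find x<0 with |R(x)|<1.
x=-0.91: |R|=0.3911
R=1: x+4/11x²=0 ⇒ x=−11/4=-2.7500; min R=1−1/(4·4/11)=0.3125>−1
Confirm numerically:
  x=-2.358: |R|=0.66388 <1
  x=-2.221: |R|=0.57276 <1
  x=-1.154: |R|=0.33026 <1
  x=-2.995: |R|=1.26683 >1
  x=-2.908: |R|=1.16708 >1
  x=-2.807: |R|=1.05818 >1
So |R|<1 on (-2.7500, 0).

(-2.7500, 0).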